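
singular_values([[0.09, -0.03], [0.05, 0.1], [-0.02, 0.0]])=[0.12, 0.09]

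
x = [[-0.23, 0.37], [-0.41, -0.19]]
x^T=[[-0.23, -0.41], [0.37, -0.19]]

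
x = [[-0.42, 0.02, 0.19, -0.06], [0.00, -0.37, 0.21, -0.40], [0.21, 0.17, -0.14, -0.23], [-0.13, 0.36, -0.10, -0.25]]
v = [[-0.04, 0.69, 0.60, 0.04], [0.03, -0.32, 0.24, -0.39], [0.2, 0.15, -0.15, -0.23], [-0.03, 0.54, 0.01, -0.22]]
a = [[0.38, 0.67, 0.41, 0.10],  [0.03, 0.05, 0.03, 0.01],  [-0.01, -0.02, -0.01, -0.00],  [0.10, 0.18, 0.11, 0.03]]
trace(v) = -0.73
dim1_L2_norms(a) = [0.88, 0.07, 0.02, 0.24]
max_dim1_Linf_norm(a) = 0.67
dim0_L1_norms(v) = [0.3, 1.7, 1.0, 0.88]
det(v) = -0.04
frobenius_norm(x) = 0.96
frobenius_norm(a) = 0.91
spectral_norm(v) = 1.03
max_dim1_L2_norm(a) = 0.88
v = a + x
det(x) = -0.00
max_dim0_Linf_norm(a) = 0.67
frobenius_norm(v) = 1.28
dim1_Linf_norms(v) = [0.69, 0.39, 0.23, 0.54]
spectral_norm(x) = 0.62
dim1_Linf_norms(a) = [0.67, 0.05, 0.02, 0.18]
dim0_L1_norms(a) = [0.52, 0.92, 0.56, 0.14]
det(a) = -0.00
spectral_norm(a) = 0.91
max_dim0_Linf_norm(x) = 0.42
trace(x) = -1.18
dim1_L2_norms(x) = [0.47, 0.58, 0.38, 0.47]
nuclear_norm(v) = 2.23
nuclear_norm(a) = 0.92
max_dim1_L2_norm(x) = 0.58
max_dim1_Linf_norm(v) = 0.69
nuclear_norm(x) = 1.67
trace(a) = 0.45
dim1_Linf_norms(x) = [0.42, 0.4, 0.23, 0.36]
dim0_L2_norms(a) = [0.39, 0.7, 0.43, 0.1]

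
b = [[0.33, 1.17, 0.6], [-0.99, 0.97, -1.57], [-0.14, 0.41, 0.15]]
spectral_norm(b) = 2.10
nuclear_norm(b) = 3.69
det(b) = 0.53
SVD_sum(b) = [[0.04, -0.04, 0.06], [-1.01, 0.95, -1.57], [-0.07, 0.06, -0.11]] + [[0.25, 1.20, 0.57],[0.00, 0.02, 0.01],[0.07, 0.36, 0.17]] + [[0.04,0.0,-0.03], [0.01,0.0,-0.01], [-0.15,-0.01,0.09]]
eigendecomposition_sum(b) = [[0.13+0.49j,0.56-0.41j,(0.45+0.76j)], [(-0.5+0.18j),(0.48+0.55j),-0.75+0.54j], [-0.05+0.15j,0.22-0.02j,-0.01+0.28j]] + [[0.13-0.49j, (0.56+0.41j), (0.45-0.76j)], [-0.50-0.18j, 0.48-0.55j, -0.75-0.54j], [(-0.05-0.15j), (0.22+0.02j), -0.01-0.28j]] + [[0.08+0.00j, 0.05-0.00j, -0.31-0.00j], [0.02+0.00j, (0.01-0j), -0.06-0.00j], [(-0.04-0j), -0.03+0.00j, 0.16+0.00j]]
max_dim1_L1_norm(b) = 3.53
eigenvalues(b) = [(0.6+1.32j), (0.6-1.32j), (0.25+0j)]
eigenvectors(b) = [[0.06-0.67j, 0.06+0.67j, (-0.87+0j)],[(0.71+0j), 0.71-0.00j, (-0.18+0j)],[0.13-0.17j, 0.13+0.17j, (0.46+0j)]]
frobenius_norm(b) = 2.54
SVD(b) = [[-0.04, -0.96, -0.28], [1.00, -0.02, -0.07], [0.07, -0.28, 0.96]] @ diag([2.1002706759614096, 1.4109794823749022, 0.17860567743959668]) @ [[-0.48, 0.45, -0.75], [-0.18, -0.89, -0.42], [-0.86, -0.06, 0.51]]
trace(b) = 1.45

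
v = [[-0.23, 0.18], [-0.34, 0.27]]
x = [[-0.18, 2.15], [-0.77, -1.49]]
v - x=[[-0.05,  -1.97], [0.43,  1.76]]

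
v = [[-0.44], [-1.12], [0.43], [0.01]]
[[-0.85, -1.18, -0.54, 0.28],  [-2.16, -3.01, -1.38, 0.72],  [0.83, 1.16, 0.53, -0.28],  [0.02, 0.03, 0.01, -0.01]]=v@[[1.93,2.69,1.23,-0.64]]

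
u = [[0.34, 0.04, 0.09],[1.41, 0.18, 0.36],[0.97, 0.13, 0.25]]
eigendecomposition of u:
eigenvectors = [[-0.19+0.00j, -0.22-0.08j, (-0.22+0.08j)], [-0.80+0.00j, 0.25+0.61j, 0.25-0.61j], [-0.56+0.00j, (0.72+0j), 0.72-0.00j]]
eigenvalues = [(0.77+0j), 0.01j, -0.01j]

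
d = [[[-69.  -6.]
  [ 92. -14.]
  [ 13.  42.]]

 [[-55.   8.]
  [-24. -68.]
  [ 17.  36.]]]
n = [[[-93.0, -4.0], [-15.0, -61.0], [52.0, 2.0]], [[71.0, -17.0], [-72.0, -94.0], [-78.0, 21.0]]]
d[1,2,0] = 17.0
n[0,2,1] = 2.0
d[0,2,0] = 13.0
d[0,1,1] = -14.0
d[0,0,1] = -6.0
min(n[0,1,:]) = -61.0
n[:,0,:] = [[-93.0, -4.0], [71.0, -17.0]]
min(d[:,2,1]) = 36.0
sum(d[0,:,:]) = 58.0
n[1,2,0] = -78.0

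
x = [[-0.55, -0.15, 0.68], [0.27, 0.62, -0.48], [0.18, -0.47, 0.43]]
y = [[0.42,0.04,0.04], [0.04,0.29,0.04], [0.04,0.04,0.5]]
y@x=[[-0.21, -0.06, 0.28], [0.06, 0.15, -0.09], [0.08, -0.22, 0.22]]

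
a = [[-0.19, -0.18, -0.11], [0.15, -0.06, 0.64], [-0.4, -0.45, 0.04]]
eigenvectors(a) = [[0.72+0.00j, (0.16-0.24j), 0.16+0.24j], [(-0.65+0j), -0.77+0.00j, (-0.77-0j)], [-0.24+0.00j, (0.02-0.56j), (0.02+0.56j)]]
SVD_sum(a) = [[-0.14, -0.09, -0.19], [0.3, 0.2, 0.40], [-0.2, -0.13, -0.27]] + [[-0.05, -0.08, 0.08], [-0.15, -0.26, 0.24], [-0.19, -0.32, 0.31]] + [[0.00, -0.00, -0.0], [0.00, -0.0, -0.0], [-0.0, 0.0, 0.00]]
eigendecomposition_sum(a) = [[0.01-0.00j, 0j, -0.00+0.00j], [(-0.01+0j), (-0-0j), 0.00+0.00j], [(-0+0j), (-0-0j), 0.00+0.00j]] + [[(-0.1-0.03j),-0.09-0.07j,(-0.05+0.11j)],[(0.08+0.27j),(-0.03+0.31j),(0.32-0.04j)],[(-0.2+0.05j),-0.22-0.03j,0.02+0.23j]] + [[(-0.1+0.03j), (-0.09+0.07j), (-0.05-0.11j)], [0.08-0.27j, (-0.03-0.31j), 0.32+0.04j], [(-0.2-0.05j), (-0.22+0.03j), 0.02-0.23j]]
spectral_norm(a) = 0.69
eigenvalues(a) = [(0.01+0j), (-0.11+0.51j), (-0.11-0.51j)]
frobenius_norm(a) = 0.94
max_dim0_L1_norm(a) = 0.79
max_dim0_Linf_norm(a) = 0.64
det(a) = 0.00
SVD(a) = [[-0.37, -0.20, -0.91], [0.77, -0.61, -0.18], [-0.52, -0.77, 0.38]] @ diag([0.6946714936936864, 0.6307026572823237, 0.006758250246800878]) @ [[0.57,  0.37,  0.74], [0.4,  0.66,  -0.63], [-0.72,  0.65,  0.23]]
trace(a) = -0.21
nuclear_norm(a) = 1.33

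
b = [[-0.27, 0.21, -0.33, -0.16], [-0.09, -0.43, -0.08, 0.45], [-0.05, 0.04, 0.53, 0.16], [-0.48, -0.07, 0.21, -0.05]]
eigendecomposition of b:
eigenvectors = [[-0.59+0.00j, -0.13+0.29j, -0.13-0.29j, (-0.33+0j)], [0.69+0.00j, (-0.71+0j), (-0.71-0j), 0.16+0.00j], [(0.01+0j), 0.09+0.15j, (0.09-0.15j), (0.81+0j)], [-0.41+0.00j, (-0.49-0.35j), (-0.49+0.35j), (0.46+0j)]]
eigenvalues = [(-0.62+0j), (-0.12+0.28j), (-0.12-0.28j), (0.65+0j)]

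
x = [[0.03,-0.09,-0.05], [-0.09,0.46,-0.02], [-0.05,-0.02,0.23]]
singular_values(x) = [0.48, 0.24, 0.0]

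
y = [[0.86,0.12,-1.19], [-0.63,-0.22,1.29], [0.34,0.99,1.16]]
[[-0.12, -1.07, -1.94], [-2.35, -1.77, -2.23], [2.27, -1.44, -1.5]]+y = [[0.74, -0.95, -3.13], [-2.98, -1.99, -0.94], [2.61, -0.45, -0.34]]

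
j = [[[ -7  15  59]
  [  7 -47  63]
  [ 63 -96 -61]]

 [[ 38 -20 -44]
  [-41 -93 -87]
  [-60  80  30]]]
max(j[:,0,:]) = 59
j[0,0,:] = [-7, 15, 59]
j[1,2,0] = -60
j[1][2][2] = 30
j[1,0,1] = -20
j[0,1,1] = -47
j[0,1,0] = 7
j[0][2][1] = -96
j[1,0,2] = -44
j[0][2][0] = 63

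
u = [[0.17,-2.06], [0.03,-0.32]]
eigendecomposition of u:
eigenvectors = [[(0.99+0j),0.99-0.00j], [(0.12-0.02j),(0.12+0.02j)]]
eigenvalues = [(-0.08+0.04j), (-0.08-0.04j)]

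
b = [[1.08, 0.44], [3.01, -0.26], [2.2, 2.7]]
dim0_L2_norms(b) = [3.88, 2.75]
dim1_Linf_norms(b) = [1.08, 3.01, 2.7]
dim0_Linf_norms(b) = [3.01, 2.7]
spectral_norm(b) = 4.25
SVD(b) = [[-0.27, -0.06], [-0.6, -0.77], [-0.76, 0.63]] @ diag([4.25203786688328, 2.1302286212025883]) @ [[-0.88,-0.47], [-0.47,0.88]]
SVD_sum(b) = [[1.02,0.55], [2.23,1.19], [2.83,1.52]] + [[0.06, -0.11], [0.78, -1.45], [-0.63, 1.18]]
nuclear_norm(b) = 6.38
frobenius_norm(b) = 4.76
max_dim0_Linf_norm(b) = 3.01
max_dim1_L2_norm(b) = 3.48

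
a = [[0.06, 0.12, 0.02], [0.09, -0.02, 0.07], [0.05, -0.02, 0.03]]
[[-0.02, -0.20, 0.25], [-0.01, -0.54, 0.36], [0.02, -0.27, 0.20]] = a@[[1.39, -3.07, 3.90], [-0.52, 0.48, 0.08], [-2.04, -3.6, 0.20]]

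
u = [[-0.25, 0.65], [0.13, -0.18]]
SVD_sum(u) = [[-0.26, 0.64], [0.08, -0.2]] + [[0.01, 0.01], [0.05, 0.02]]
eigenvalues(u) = [-0.51, 0.08]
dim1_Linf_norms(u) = [0.65, 0.18]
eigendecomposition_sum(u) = [[-0.28, 0.56],[0.11, -0.22]] + [[0.03,  0.09], [0.02,  0.04]]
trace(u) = -0.43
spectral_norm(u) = 0.73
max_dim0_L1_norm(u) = 0.83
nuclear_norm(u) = 0.78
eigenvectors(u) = [[-0.93, -0.89], [0.37, -0.45]]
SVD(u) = [[-0.96,  0.3], [0.3,  0.96]] @ diag([0.7289469714545579, 0.054187755141064345]) @ [[0.38, -0.92], [0.92, 0.38]]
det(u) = -0.04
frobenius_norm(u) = 0.73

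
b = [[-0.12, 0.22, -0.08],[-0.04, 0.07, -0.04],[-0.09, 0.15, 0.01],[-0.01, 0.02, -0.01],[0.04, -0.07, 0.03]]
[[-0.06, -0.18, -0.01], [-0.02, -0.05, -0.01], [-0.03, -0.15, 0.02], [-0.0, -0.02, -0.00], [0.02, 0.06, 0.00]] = b@[[0.44, 0.18, -0.54],[0.04, -0.84, -0.20],[0.14, -0.33, 0.35]]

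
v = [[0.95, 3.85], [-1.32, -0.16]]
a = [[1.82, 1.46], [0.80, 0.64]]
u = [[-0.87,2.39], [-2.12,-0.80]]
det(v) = 4.93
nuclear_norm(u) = 4.81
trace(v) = 0.79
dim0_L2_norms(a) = [1.99, 1.59]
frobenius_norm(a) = 2.55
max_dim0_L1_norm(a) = 2.62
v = u + a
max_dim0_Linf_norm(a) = 1.82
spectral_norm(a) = 2.55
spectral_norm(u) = 2.54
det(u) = 5.76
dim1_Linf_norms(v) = [3.85, 1.32]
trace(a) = 2.46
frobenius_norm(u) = 3.41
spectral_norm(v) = 4.00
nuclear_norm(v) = 5.23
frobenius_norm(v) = 4.18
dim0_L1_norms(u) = [2.99, 3.19]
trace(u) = -1.67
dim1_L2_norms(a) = [2.33, 1.02]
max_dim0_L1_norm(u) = 3.19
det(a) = -0.00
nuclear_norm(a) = 2.55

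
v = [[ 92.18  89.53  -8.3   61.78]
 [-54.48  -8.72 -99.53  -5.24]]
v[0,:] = [92.18, 89.53, -8.3, 61.78]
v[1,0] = -54.48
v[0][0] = 92.18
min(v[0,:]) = -8.3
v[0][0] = 92.18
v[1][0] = -54.48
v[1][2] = -99.53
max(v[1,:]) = -5.24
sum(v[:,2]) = -107.83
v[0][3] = 61.78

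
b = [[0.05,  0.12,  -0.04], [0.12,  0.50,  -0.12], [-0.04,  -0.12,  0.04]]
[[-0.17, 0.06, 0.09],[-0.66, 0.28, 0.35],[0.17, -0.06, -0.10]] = b@ [[0.12, -0.23, -0.42], [-1.16, 0.72, 0.38], [0.82, 0.45, -1.72]]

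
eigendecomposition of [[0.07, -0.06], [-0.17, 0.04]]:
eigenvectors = [[0.57, 0.46], [-0.82, 0.89]]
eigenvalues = [0.16, -0.05]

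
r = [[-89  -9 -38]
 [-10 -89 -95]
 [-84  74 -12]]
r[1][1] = -89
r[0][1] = -9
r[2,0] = -84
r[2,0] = -84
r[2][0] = -84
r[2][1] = 74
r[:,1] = [-9, -89, 74]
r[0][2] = -38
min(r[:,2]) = -95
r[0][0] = -89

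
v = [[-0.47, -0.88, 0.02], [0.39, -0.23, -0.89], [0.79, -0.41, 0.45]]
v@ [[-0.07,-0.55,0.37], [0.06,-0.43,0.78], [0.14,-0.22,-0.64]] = [[-0.02, 0.63, -0.87], [-0.17, 0.08, 0.53], [-0.02, -0.36, -0.32]]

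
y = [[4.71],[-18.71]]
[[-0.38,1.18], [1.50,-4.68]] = y@[[-0.08, 0.25]]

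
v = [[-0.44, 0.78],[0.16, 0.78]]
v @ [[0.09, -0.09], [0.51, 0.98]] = [[0.36, 0.8], [0.41, 0.75]]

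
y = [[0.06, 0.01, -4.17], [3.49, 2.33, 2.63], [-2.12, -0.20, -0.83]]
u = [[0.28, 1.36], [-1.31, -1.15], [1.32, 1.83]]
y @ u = [[-5.50, -7.56],[1.4, 6.88],[-1.43, -4.17]]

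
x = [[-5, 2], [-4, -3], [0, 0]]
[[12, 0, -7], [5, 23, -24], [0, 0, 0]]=x@[[-2, -2, 3], [1, -5, 4]]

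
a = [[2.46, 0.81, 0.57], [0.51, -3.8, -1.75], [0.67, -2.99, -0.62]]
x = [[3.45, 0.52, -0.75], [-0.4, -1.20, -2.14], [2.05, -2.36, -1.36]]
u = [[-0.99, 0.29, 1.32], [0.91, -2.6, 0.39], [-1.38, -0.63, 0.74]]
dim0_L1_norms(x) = [5.9, 4.08, 4.25]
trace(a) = -1.96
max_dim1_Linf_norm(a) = 3.8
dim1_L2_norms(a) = [2.65, 4.21, 3.13]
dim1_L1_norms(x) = [4.72, 3.74, 5.77]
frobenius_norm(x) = 5.53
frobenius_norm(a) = 5.88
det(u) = -4.18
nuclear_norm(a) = 8.37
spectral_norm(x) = 4.45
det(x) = -16.91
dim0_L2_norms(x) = [4.03, 2.7, 2.64]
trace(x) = 0.89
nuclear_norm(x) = 8.73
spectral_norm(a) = 5.25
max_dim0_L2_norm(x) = 4.03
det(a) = -7.19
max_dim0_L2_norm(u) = 2.69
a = x + u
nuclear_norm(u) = 5.72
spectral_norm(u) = 2.83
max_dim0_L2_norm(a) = 4.9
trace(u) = -2.85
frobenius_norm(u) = 3.66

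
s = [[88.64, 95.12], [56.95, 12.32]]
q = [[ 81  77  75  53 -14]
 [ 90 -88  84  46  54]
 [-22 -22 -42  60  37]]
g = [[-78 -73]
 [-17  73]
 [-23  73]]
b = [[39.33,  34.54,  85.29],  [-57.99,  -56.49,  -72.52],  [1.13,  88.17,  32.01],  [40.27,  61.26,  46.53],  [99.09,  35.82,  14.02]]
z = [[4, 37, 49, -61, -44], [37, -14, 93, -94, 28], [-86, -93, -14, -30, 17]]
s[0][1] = 95.12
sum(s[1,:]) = 69.27000000000001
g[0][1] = -73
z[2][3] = -30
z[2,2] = -14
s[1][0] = 56.95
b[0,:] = [39.33, 34.54, 85.29]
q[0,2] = 75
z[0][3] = -61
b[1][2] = -72.52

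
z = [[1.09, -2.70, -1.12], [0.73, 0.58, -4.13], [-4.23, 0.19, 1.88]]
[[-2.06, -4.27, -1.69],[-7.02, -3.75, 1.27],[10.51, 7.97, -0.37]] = z @[[-1.94, -1.53, 0.03], [-0.55, 0.66, 0.72], [1.28, 0.73, -0.20]]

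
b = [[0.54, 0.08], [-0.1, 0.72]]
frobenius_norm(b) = 0.91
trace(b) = 1.26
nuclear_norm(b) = 1.27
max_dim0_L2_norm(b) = 0.72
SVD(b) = [[0.02, 1.00], [1.0, -0.02]] @ diag([0.7269499544492669, 0.5458422516865187]) @ [[-0.13, 0.99], [0.99, 0.13]]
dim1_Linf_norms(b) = [0.54, 0.72]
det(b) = 0.40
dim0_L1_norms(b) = [0.64, 0.8]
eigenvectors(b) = [[-0.71,-0.62], [-0.71,-0.78]]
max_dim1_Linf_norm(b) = 0.72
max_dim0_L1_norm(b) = 0.8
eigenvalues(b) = [0.62, 0.64]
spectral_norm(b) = 0.73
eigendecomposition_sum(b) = [[3.10, -2.48],[3.10, -2.48]] + [[-2.56, 2.56], [-3.20, 3.2]]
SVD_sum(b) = [[-0.0, 0.01], [-0.09, 0.72]] + [[0.54,0.07], [-0.01,-0.00]]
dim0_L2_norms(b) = [0.55, 0.72]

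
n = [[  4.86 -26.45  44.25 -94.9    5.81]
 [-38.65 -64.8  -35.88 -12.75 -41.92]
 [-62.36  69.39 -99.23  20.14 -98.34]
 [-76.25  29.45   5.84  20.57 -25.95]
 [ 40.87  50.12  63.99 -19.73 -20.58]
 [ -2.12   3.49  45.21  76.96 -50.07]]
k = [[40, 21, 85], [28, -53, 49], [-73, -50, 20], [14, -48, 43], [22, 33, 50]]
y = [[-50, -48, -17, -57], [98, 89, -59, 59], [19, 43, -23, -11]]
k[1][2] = 49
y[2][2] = -23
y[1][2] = -59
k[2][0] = -73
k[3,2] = 43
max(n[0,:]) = 44.25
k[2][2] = 20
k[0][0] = 40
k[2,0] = -73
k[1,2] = 49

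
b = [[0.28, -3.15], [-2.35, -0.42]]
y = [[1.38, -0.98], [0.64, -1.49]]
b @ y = [[-1.63, 4.42], [-3.51, 2.93]]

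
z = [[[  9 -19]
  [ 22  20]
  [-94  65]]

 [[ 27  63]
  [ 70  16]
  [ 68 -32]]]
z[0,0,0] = 9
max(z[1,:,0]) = 70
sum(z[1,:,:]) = 212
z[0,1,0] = 22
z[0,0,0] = 9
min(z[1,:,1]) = -32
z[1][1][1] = 16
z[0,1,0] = 22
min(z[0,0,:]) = -19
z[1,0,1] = 63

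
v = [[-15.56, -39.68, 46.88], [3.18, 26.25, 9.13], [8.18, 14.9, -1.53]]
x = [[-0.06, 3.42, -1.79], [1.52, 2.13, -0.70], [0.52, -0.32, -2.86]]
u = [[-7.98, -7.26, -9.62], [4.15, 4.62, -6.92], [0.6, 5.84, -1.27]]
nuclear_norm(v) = 97.60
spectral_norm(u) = 14.70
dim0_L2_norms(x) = [1.61, 4.04, 3.45]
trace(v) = 9.16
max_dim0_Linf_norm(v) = 46.88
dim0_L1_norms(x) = [2.1, 5.87, 5.35]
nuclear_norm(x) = 8.69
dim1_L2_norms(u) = [14.45, 9.3, 6.01]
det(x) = 16.85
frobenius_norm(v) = 71.33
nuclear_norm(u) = 28.19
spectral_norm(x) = 4.68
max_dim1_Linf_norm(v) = 46.88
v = u @ x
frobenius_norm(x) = 5.55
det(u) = -490.28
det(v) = -8259.87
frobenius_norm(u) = 18.21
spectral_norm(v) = 65.77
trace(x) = -0.79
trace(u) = -4.63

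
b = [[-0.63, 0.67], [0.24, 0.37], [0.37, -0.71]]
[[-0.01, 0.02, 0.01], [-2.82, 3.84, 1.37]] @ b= [[0.01, -0.01], [3.21, -1.44]]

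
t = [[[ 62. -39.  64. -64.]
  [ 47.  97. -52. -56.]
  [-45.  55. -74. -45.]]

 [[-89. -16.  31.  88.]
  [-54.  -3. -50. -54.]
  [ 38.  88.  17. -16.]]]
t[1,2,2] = 17.0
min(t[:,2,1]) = 55.0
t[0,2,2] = -74.0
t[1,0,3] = 88.0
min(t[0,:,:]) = -74.0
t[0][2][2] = -74.0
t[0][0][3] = -64.0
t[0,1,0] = 47.0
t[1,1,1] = -3.0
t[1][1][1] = -3.0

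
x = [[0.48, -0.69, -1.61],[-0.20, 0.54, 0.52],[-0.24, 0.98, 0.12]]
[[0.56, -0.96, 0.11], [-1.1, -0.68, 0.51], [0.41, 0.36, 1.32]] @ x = [[0.43, -0.80, -1.39], [-0.51, 0.89, 1.48], [-0.19, 1.21, -0.31]]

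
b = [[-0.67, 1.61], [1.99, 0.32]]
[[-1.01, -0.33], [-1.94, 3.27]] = b@[[-0.82, 1.57], [-0.97, 0.45]]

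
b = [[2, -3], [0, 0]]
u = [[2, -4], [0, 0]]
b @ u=[[4, -8], [0, 0]]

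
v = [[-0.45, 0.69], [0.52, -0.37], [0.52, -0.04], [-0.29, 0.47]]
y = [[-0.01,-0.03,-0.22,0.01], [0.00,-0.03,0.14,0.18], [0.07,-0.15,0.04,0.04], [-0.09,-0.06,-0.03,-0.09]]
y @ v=[[-0.13, 0.02], [0.01, 0.09], [-0.10, 0.12], [0.02, -0.08]]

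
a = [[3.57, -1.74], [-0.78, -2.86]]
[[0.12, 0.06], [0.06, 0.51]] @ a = [[0.38, -0.38], [-0.18, -1.56]]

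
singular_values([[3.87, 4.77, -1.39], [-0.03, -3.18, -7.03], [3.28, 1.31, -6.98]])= [10.46, 7.13, 0.05]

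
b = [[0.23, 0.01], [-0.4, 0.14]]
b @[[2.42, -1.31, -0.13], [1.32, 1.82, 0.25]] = [[0.57, -0.28, -0.03], [-0.78, 0.78, 0.09]]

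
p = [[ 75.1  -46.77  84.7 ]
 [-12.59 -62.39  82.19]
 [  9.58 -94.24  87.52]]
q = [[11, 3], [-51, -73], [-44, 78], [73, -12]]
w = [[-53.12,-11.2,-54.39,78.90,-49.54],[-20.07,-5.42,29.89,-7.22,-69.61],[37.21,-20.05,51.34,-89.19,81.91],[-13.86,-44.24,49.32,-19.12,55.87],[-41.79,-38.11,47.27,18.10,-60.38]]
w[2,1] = -20.05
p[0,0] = 75.1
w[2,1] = -20.05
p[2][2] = 87.52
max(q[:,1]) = 78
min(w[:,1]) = -44.24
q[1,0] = -51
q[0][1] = 3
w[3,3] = -19.12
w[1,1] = -5.42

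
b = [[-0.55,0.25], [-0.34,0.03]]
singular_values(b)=[0.69, 0.1]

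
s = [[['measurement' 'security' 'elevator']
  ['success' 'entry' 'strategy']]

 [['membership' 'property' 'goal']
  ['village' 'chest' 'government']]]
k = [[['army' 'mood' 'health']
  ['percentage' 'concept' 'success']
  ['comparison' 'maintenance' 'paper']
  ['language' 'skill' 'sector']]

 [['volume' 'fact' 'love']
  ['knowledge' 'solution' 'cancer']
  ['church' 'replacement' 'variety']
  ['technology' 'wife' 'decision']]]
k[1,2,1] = 'replacement'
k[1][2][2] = 'variety'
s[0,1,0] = 'success'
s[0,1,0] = 'success'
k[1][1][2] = 'cancer'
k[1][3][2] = 'decision'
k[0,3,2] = 'sector'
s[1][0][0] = 'membership'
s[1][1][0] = 'village'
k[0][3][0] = 'language'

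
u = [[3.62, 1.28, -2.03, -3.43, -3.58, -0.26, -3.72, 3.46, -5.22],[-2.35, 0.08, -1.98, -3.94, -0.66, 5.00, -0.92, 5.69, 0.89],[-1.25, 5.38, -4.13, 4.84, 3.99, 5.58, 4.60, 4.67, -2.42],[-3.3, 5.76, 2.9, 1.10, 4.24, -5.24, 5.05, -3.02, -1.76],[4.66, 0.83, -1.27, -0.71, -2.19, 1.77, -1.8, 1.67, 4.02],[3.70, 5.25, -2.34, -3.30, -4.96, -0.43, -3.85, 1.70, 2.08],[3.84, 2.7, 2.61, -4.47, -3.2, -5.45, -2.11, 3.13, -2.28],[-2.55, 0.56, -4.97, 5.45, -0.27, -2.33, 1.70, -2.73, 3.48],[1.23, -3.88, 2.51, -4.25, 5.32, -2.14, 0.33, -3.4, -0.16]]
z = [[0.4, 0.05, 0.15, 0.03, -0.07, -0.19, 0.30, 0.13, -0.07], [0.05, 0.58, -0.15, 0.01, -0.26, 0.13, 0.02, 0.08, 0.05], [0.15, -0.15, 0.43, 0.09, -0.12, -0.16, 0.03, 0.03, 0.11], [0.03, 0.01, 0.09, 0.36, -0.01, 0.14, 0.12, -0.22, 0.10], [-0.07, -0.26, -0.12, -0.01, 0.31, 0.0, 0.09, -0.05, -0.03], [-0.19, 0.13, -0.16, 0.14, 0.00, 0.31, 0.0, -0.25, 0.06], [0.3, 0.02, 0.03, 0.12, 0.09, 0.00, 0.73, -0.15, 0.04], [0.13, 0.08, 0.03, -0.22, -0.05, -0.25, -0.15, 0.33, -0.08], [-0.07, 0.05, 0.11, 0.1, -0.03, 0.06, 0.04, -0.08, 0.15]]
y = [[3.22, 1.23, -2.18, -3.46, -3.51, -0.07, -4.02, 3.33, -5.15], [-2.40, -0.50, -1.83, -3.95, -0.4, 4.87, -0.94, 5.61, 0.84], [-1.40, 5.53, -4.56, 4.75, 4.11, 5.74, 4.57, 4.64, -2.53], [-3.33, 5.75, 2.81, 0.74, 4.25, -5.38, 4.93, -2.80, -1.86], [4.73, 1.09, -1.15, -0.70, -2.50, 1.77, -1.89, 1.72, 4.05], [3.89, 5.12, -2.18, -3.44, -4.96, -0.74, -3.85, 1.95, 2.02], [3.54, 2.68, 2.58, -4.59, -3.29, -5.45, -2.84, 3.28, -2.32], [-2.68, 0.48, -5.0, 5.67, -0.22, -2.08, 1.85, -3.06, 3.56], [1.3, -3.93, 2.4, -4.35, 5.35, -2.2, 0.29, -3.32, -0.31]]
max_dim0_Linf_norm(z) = 0.73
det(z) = -0.00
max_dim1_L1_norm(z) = 1.48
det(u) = 4800013.92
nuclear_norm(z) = 3.61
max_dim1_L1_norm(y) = 37.83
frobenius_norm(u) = 30.44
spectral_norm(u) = 18.30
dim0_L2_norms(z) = [0.58, 0.67, 0.54, 0.48, 0.44, 0.51, 0.82, 0.52, 0.25]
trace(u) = -6.95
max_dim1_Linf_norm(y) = 5.75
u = z + y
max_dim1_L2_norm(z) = 0.82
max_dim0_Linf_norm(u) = 5.76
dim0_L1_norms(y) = [26.49, 26.31, 24.69, 31.65, 28.59, 28.3, 25.18, 29.71, 22.64]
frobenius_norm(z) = 1.67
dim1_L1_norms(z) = [1.39, 1.33, 1.27, 1.08, 0.94, 1.24, 1.48, 1.32, 0.69]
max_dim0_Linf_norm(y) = 5.75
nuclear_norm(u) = 75.85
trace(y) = -10.55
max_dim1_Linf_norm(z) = 0.73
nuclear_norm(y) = 76.21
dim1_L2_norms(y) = [9.73, 9.05, 13.21, 11.63, 7.6, 10.29, 10.59, 9.72, 9.3]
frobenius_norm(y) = 30.71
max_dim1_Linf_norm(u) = 5.76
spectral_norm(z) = 0.99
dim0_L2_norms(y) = [9.39, 10.75, 8.96, 11.63, 10.85, 11.32, 9.6, 10.48, 8.7]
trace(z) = 3.60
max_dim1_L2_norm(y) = 13.21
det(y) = 4641426.13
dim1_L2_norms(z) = [0.58, 0.67, 0.54, 0.48, 0.44, 0.51, 0.82, 0.52, 0.25]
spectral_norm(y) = 18.57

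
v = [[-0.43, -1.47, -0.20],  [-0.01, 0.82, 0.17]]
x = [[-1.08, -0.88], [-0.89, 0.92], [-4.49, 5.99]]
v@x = [[2.67,-2.17], [-1.48,1.78]]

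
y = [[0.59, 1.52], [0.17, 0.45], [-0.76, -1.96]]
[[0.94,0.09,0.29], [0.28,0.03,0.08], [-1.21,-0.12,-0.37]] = y @ [[0.30, 0.13, 0.36], [0.50, 0.01, 0.05]]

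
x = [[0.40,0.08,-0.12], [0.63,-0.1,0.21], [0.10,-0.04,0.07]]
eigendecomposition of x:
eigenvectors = [[-0.66, -0.09, -0.03], [-0.75, 0.95, 0.88], [-0.09, 0.29, 0.47]]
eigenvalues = [0.48, -0.09, -0.01]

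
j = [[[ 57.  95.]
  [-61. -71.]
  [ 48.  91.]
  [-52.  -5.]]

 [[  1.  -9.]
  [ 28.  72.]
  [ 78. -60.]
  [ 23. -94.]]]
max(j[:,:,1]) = 95.0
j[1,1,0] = 28.0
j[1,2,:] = [78.0, -60.0]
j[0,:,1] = [95.0, -71.0, 91.0, -5.0]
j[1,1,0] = 28.0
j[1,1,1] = 72.0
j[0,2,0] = 48.0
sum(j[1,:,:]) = 39.0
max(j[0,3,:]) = -5.0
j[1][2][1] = -60.0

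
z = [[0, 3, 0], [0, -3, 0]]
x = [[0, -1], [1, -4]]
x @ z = [[0, 3, 0], [0, 15, 0]]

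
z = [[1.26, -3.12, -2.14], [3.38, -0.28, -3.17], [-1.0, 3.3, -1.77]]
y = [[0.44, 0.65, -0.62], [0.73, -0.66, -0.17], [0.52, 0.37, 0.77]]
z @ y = [[-2.84, 2.09, -1.90], [-0.37, 1.21, -4.49], [1.05, -3.48, -1.30]]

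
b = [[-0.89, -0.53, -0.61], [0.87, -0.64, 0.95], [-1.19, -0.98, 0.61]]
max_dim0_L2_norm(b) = 1.72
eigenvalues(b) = [(-0.87+0.98j), (-0.87-0.98j), (0.81+0j)]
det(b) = 1.38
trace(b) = -0.92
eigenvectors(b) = [[(0.25-0.44j), 0.25+0.44j, (-0.41+0j)], [(-0.77+0j), -0.77-0.00j, (0.32+0j)], [(-0.05-0.39j), (-0.05+0.39j), (0.86+0j)]]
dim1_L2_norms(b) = [1.2, 1.44, 1.66]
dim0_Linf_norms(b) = [1.19, 0.98, 0.95]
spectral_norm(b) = 1.89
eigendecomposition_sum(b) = [[(-0.58+0.08j),(-0.32-0.39j),-0.16+0.18j], [(0.54+0.7j),-0.28+0.71j,(0.36+0.07j)], [-0.32+0.32j,-0.38-0.09j,-0.01+0.19j]] + [[(-0.58-0.08j),-0.32+0.39j,(-0.16-0.18j)], [(0.54-0.7j),-0.28-0.71j,(0.36-0.07j)], [-0.32-0.32j,(-0.38+0.09j),(-0.01-0.19j)]] + [[0.26-0.00j, 0.11-0.00j, -0.30+0.00j],[(-0.21+0j), -0.08+0.00j, 0.23-0.00j],[(-0.56+0j), -0.22+0.00j, 0.63-0.00j]]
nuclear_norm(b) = 3.93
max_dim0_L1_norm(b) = 2.95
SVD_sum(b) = [[-0.96, -0.49, -0.09],  [0.50, 0.26, 0.05],  [-1.28, -0.66, -0.13]] + [[-0.08,0.21,-0.29], [0.28,-0.75,1.03], [0.17,-0.45,0.62]] + [[0.15, -0.25, -0.22], [0.09, -0.15, -0.13], [-0.08, 0.13, 0.11]]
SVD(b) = [[-0.57, 0.24, -0.79], [0.30, -0.83, -0.47], [-0.76, -0.50, 0.41]] @ diag([1.8932217419278252, 1.5688531945788293, 0.4659518105465137]) @ [[0.89,0.46,0.09], [-0.22,0.57,-0.79], [-0.41,0.68,0.61]]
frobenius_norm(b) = 2.50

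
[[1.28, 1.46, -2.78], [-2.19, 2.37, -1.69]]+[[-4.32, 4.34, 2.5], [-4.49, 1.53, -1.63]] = [[-3.04, 5.8, -0.28],[-6.68, 3.9, -3.32]]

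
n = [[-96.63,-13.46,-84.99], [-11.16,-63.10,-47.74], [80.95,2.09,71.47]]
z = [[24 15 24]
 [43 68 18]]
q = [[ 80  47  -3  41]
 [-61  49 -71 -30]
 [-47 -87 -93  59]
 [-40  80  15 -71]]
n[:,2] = [-84.99, -47.74, 71.47]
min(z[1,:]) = 18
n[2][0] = 80.95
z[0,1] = 15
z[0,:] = [24, 15, 24]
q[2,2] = -93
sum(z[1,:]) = 129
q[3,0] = -40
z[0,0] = 24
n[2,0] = 80.95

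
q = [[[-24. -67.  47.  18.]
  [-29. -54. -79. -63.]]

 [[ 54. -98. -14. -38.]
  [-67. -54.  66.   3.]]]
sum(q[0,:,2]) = -32.0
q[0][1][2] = -79.0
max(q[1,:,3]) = 3.0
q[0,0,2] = 47.0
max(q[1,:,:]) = 66.0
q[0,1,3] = -63.0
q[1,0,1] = -98.0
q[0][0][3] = 18.0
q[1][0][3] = -38.0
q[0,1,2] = -79.0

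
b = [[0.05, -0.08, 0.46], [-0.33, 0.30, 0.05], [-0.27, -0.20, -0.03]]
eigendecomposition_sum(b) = [[-0.01+0.16j, 0.03+0.07j, (0.2-0j)], [-0.07+0.07j, -0.01+0.05j, (0.1+0.08j)], [-0.15-0.04j, -0.07+0.02j, (-0.03+0.19j)]] + [[(-0.01-0.16j), 0.03-0.07j, (0.2+0j)], [(-0.07-0.07j), (-0.01-0.05j), (0.1-0.08j)], [(-0.15+0.04j), -0.07-0.02j, -0.03-0.19j]] + [[(0.08-0j),(-0.14-0j),0.06+0.00j],[-0.18+0.00j,(0.33+0j),-0.14-0.00j],[(0.03-0j),(-0.06-0j),(0.03+0j)]]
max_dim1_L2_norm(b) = 0.47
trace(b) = 0.32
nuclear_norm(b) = 1.25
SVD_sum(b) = [[0.22,  -0.15,  0.28], [-0.16,  0.11,  -0.20], [-0.06,  0.04,  -0.07]] + [[-0.17, 0.09, 0.19], [-0.22, 0.12, 0.24], [-0.05, 0.03, 0.06]] + [[-0.01,-0.01,-0.00], [0.05,0.07,0.00], [-0.16,-0.27,-0.02]]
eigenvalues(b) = [(-0.06+0.4j), (-0.06-0.4j), (0.43+0j)]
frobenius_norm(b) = 0.73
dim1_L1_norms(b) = [0.59, 0.68, 0.5]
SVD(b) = [[0.8, 0.6, 0.05], [-0.57, 0.78, -0.27], [-0.2, 0.18, 0.96]] @ diag([0.4856143061697587, 0.4408779200628725, 0.3248159559570609]) @ [[0.58, -0.40, 0.71], [-0.63, 0.34, 0.70], [-0.52, -0.85, -0.05]]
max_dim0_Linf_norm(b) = 0.46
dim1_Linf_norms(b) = [0.46, 0.33, 0.27]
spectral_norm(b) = 0.49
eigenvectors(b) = [[-0.66+0.00j, (-0.66-0j), 0.39+0.00j], [(-0.32-0.27j), -0.32+0.27j, (-0.91+0j)], [0.10-0.62j, (0.1+0.62j), (0.17+0j)]]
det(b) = 0.07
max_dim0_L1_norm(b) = 0.65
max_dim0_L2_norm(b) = 0.46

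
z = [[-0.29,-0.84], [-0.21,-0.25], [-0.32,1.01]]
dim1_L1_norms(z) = [1.13, 0.46, 1.33]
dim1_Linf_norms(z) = [0.84, 0.25, 1.01]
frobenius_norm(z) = 1.42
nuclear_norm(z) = 1.82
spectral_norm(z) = 1.34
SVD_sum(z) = [[0.01, -0.83], [0.00, -0.25], [-0.02, 1.02]] + [[-0.3, -0.01], [-0.21, -0.00], [-0.3, -0.01]]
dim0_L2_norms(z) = [0.48, 1.34]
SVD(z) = [[-0.62, 0.63], [-0.18, 0.45], [0.76, 0.63]] @ diag([1.3374121871680067, 0.4797172517374049]) @ [[-0.02, 1.00], [-1.00, -0.02]]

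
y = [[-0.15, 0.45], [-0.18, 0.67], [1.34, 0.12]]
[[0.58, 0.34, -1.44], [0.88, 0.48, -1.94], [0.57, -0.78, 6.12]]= y @ [[0.30, -0.63, 4.71],  [1.39, 0.55, -1.63]]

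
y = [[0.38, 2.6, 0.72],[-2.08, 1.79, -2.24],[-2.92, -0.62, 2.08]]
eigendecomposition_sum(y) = [[0.05+1.40j, 0.97-0.37j, 0.76+0.26j], [(-1.33-0.11j), 0.24+0.96j, (-0.33+0.69j)], [-1.08+0.41j, 0.55+0.66j, 0.66j]] + [[0.05-1.40j, 0.97+0.37j, (0.76-0.26j)], [-1.33+0.11j, (0.24-0.96j), (-0.33-0.69j)], [-1.08-0.41j, 0.55-0.66j, -0.66j]] + [[(0.29+0j), 0.66-0.00j, (-0.8-0j)], [0.57+0.00j, 1.31-0.00j, -1.58-0.00j], [-0.75-0.00j, -1.72+0.00j, 2.07+0.00j]]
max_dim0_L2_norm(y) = 3.61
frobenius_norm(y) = 5.76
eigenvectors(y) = [[0.62+0.00j, (0.62-0j), (-0.29+0j)], [-0.07+0.59j, -0.07-0.59j, (-0.58+0j)], [0.17+0.49j, (0.17-0.49j), 0.76+0.00j]]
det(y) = 33.83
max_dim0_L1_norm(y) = 5.38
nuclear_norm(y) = 9.85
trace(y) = 4.25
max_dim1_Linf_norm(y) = 2.92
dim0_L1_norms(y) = [5.38, 5.01, 5.04]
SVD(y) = [[-0.35,0.17,-0.92],[-0.53,0.77,0.34],[0.77,0.61,-0.18]] @ diag([3.684950510125282, 3.644506492224181, 2.5192880276108243]) @ [[-0.35, -0.63, 0.69],[-0.91, 0.4, -0.09],[-0.22, -0.66, -0.72]]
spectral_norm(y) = 3.68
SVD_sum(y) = [[0.45, 0.81, -0.89], [0.68, 1.24, -1.35], [-0.99, -1.80, 1.97]] + [[-0.57, 0.25, -0.06], [-2.58, 1.12, -0.27], [-2.03, 0.88, -0.21]] + [[0.5,1.54,1.66], [-0.19,-0.57,-0.62], [0.10,0.30,0.32]]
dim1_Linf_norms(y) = [2.6, 2.24, 2.92]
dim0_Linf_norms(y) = [2.92, 2.6, 2.24]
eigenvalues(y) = [(0.29+3.02j), (0.29-3.02j), (3.68+0j)]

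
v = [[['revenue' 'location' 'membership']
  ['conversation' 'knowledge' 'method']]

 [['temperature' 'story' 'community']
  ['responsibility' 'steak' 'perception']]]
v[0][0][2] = 'membership'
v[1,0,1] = 'story'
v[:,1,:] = [['conversation', 'knowledge', 'method'], ['responsibility', 'steak', 'perception']]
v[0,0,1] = 'location'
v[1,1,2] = 'perception'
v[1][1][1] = 'steak'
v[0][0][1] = 'location'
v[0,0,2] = 'membership'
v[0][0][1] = 'location'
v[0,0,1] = 'location'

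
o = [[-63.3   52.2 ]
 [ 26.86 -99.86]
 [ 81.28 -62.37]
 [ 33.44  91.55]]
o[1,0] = 26.86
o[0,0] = -63.3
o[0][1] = 52.2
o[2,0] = 81.28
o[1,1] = -99.86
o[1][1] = -99.86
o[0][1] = 52.2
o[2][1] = -62.37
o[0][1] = 52.2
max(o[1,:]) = 26.86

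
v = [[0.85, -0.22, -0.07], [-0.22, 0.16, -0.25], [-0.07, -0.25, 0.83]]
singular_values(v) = [0.92, 0.91, 0.01]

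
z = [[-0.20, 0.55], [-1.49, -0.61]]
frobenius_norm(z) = 1.71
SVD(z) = [[0.02,-1.00], [-1.00,-0.02]] @ diag([1.6102251115171196, 0.5847008553437221]) @ [[0.92,0.38], [0.38,-0.92]]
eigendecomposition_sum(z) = [[-0.10+0.49j,  0.28+0.13j], [-0.74-0.34j,  -0.31+0.39j]] + [[(-0.1-0.49j), (0.28-0.13j)], [(-0.74+0.34j), -0.31-0.39j]]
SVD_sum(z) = [[0.02, 0.01],[-1.49, -0.62]] + [[-0.22, 0.54], [-0.0, 0.01]]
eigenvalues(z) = [(-0.4+0.88j), (-0.4-0.88j)]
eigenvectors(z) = [[(0.12+0.51j), 0.12-0.51j], [-0.85+0.00j, -0.85-0.00j]]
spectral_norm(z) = 1.61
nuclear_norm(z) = 2.19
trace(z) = -0.81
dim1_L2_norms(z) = [0.59, 1.61]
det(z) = 0.94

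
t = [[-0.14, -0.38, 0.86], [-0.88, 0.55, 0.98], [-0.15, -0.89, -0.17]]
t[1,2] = 0.975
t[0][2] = 0.865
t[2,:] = [-0.149, -0.89, -0.173]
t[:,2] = [0.865, 0.975, -0.173]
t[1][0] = -0.875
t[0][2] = 0.865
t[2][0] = -0.149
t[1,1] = 0.55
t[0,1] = -0.379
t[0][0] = -0.135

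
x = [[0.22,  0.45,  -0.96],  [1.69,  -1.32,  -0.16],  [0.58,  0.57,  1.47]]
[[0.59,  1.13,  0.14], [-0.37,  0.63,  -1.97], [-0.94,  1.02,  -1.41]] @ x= [[2.12, -1.15, -0.54], [-0.16, -2.12, -2.64], [0.70, -2.57, -1.33]]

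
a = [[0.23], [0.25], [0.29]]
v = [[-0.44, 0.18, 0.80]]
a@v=[[-0.1,0.04,0.18], [-0.11,0.04,0.20], [-0.13,0.05,0.23]]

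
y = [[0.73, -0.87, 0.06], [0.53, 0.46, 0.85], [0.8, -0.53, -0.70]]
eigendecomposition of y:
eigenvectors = [[-0.11-0.63j,(-0.11+0.63j),-0.31+0.00j], [-0.68+0.00j,(-0.68-0j),-0.46+0.00j], [-0.04-0.36j,(-0.04+0.36j),(0.83+0j)]]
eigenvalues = [(0.6+0.92j), (0.6-0.92j), (-0.71+0j)]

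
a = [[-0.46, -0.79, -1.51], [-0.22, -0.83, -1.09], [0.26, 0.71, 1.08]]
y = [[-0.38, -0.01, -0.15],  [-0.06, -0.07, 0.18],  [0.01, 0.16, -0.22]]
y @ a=[[0.14, 0.2, 0.42], [0.09, 0.23, 0.36], [-0.10, -0.30, -0.43]]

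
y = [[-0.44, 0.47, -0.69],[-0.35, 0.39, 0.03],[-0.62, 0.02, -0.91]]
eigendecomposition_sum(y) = [[(-0.41+0j), 0.12-0.00j, (-0.67-0j)], [-0.07+0.00j, 0.02-0.00j, -0.12-0.00j], [(-0.59+0j), 0.17-0.00j, (-0.95-0j)]] + [[-0.01+0.15j, (0.18-0.1j), (-0.01-0.1j)], [(-0.14+0.08j), (0.18+0.09j), (0.07-0.07j)], [-0.02-0.08j, -0.08+0.08j, (0.02+0.05j)]] + [[-0.01-0.15j, (0.18+0.1j), -0.01+0.10j], [(-0.14-0.08j), 0.18-0.09j, 0.07+0.07j], [-0.02+0.08j, (-0.08-0.08j), 0.02-0.05j]]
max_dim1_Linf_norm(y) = 0.91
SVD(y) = [[-0.64, 0.34, 0.69], [-0.20, 0.8, -0.57], [-0.74, -0.5, -0.44]] @ diag([1.4308454467810647, 0.5344897252662205, 0.2144808639733043]) @ [[0.57, -0.27, 0.78], [-0.22, 0.86, 0.46], [0.79, 0.43, -0.43]]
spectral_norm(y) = 1.43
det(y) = -0.16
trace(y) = -0.96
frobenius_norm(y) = 1.54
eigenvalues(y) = [(-1.34+0j), (0.19+0.29j), (0.19-0.29j)]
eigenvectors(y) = [[0.57+0.00j, (0.37-0.53j), (0.37+0.53j)],[0.10+0.00j, 0.67+0.00j, (0.67-0j)],[0.81+0.00j, (-0.11+0.33j), (-0.11-0.33j)]]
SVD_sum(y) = [[-0.52, 0.25, -0.71], [-0.16, 0.08, -0.22], [-0.60, 0.29, -0.83]] + [[-0.04, 0.16, 0.08], [-0.09, 0.37, 0.20], [0.06, -0.23, -0.12]] + [[0.12, 0.06, -0.06],[-0.10, -0.05, 0.05],[-0.08, -0.04, 0.04]]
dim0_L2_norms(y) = [0.84, 0.61, 1.14]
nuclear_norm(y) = 2.18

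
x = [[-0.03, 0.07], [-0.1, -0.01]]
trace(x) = -0.04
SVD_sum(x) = [[-0.04, 0.01],[-0.10, 0.02]] + [[0.01, 0.06], [-0.0, -0.03]]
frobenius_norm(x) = 0.13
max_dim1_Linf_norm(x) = 0.1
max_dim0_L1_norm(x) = 0.13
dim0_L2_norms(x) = [0.1, 0.07]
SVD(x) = [[-0.4, -0.92], [-0.92, 0.4]] @ diag([0.10534900236018485, 0.06929348960554498]) @ [[0.98, -0.18], [-0.18, -0.98]]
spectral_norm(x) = 0.11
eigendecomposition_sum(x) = [[-0.02+0.04j, (0.03+0.01j)], [-0.05-0.01j, (-0+0.04j)]] + [[-0.02-0.04j, (0.03-0.01j)],[(-0.05+0.01j), (-0-0.04j)]]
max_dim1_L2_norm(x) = 0.1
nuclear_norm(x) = 0.17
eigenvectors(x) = [[-0.08+0.64j, (-0.08-0.64j)], [-0.77+0.00j, -0.77-0.00j]]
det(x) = 0.01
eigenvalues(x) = [(-0.02+0.08j), (-0.02-0.08j)]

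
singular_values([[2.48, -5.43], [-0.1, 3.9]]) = [7.01, 1.3]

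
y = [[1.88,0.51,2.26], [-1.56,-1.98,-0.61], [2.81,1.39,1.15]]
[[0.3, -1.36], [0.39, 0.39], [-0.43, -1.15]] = y @ [[-0.24, -0.37],[-0.12, 0.2],[0.36, -0.34]]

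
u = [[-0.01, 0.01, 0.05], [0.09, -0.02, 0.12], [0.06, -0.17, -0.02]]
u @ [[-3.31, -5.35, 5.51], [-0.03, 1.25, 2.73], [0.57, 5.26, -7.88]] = [[0.06, 0.33, -0.42], [-0.23, 0.12, -0.5], [-0.20, -0.64, 0.02]]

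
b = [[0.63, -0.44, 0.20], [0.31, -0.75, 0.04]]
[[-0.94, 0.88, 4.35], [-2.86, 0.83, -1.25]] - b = [[-1.57, 1.32, 4.15], [-3.17, 1.58, -1.29]]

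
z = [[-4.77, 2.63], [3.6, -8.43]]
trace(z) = -13.20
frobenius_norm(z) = 10.66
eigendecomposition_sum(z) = [[-2.28, -1.11],[-1.52, -0.74]] + [[-2.49,  3.74], [5.12,  -7.69]]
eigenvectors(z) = [[0.83, -0.44],[0.55, 0.90]]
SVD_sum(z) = [[-2.51, 4.04], [4.79, -7.69]] + [[-2.26, -1.41],  [-1.19, -0.74]]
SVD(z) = [[-0.46, 0.89], [0.89, 0.46]] @ diag([10.230568564362587, 3.005023602216133]) @ [[0.53, -0.85], [-0.85, -0.53]]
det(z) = 30.74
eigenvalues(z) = [-3.02, -10.18]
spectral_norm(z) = 10.23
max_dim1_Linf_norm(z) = 8.43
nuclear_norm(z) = 13.24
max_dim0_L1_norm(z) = 11.06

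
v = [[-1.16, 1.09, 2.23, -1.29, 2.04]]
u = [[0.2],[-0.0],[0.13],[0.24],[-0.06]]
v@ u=[[-0.37]]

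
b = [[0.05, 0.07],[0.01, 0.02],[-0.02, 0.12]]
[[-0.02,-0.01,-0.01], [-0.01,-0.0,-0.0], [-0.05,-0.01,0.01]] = b@ [[0.16, -0.06, -0.15],[-0.36, -0.12, 0.03]]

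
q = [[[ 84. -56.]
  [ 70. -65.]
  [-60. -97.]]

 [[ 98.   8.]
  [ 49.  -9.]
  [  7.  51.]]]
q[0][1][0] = 70.0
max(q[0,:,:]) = 84.0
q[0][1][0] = 70.0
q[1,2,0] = 7.0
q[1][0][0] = 98.0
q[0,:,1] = [-56.0, -65.0, -97.0]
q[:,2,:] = [[-60.0, -97.0], [7.0, 51.0]]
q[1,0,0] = 98.0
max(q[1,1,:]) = 49.0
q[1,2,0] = 7.0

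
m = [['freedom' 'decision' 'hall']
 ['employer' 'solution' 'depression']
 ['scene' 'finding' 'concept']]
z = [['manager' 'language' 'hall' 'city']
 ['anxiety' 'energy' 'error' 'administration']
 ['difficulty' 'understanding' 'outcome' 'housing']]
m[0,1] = 'decision'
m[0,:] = ['freedom', 'decision', 'hall']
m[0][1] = 'decision'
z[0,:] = ['manager', 'language', 'hall', 'city']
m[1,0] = 'employer'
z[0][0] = 'manager'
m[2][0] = 'scene'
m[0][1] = 'decision'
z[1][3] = 'administration'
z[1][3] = 'administration'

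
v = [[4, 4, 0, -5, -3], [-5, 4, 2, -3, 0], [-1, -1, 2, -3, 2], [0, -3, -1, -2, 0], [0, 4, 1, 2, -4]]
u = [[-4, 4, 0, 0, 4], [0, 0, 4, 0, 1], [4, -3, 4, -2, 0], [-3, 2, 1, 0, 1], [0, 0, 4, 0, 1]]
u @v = [[-36, 16, 12, 16, -4], [-4, 0, 9, -10, 4], [27, 6, 4, -19, -4], [-23, -1, 7, 8, 7], [-4, 0, 9, -10, 4]]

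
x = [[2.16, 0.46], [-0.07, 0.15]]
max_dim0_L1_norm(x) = 2.23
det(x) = 0.36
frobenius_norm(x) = 2.21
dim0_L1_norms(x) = [2.23, 0.61]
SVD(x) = [[-1.0, 0.02], [0.02, 1.00]] @ diag([2.208753680321351, 0.16126741663116398]) @ [[-0.98, -0.21],[-0.21, 0.98]]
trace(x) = 2.31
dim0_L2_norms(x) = [2.16, 0.48]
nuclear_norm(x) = 2.37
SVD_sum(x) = [[2.16, 0.46], [-0.04, -0.01]] + [[-0.00, 0.00],[-0.03, 0.16]]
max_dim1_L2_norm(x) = 2.21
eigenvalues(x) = [2.14, 0.17]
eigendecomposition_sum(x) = [[2.16,  0.50], [-0.08,  -0.02]] + [[-0.00, -0.04], [0.01, 0.17]]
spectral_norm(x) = 2.21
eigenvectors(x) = [[1.00, -0.22], [-0.04, 0.97]]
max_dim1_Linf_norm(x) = 2.16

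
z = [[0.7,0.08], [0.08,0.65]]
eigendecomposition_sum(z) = [[0.49, 0.36], [0.36, 0.27]] + [[0.21, -0.28],[-0.28, 0.38]]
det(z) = 0.45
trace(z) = 1.35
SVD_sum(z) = [[0.49,0.36], [0.36,0.27]] + [[0.21, -0.28], [-0.28, 0.38]]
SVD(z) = [[-0.81, -0.59],[-0.59, 0.81]] @ diag([0.758815273071201, 0.591184726928799]) @ [[-0.81, -0.59], [-0.59, 0.81]]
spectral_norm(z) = 0.76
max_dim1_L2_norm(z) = 0.7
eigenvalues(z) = [0.76, 0.59]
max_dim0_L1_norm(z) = 0.78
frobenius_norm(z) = 0.96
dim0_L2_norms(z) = [0.7, 0.65]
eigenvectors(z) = [[0.81, -0.59], [0.59, 0.81]]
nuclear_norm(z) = 1.35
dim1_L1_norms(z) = [0.78, 0.73]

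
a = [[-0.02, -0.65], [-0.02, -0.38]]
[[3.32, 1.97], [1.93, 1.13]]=a@[[0.85, 2.46], [-5.13, -3.11]]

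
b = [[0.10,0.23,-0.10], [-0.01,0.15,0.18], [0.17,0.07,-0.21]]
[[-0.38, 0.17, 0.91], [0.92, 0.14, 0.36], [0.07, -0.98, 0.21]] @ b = [[0.12, 0.00, -0.12], [0.15, 0.26, -0.14], [0.05, -0.12, -0.23]]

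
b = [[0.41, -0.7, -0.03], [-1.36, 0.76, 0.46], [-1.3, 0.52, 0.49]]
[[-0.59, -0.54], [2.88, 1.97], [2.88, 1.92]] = b@[[-1.06, -0.06], [0.09, 0.6], [2.97, 3.12]]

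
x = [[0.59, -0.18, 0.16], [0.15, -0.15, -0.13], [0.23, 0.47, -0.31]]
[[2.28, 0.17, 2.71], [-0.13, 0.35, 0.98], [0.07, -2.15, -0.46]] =x @ [[3.19, -1.00, 3.73], [0.95, -3.75, -2.8], [3.58, 0.51, 0.01]]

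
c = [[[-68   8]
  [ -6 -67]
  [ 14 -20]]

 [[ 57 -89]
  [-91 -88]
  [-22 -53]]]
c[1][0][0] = 57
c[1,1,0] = -91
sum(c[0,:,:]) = -139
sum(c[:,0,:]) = -92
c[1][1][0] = -91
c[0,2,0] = 14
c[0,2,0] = 14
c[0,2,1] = -20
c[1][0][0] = 57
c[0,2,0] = 14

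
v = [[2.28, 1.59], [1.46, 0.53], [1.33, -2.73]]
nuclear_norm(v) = 6.21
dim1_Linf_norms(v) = [2.28, 1.46, 2.73]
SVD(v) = [[-0.75, 0.45], [-0.34, 0.36], [0.57, 0.82]] @ diag([3.262482149489834, 2.9524583357365417]) @ [[-0.45, -0.90],[0.9, -0.45]]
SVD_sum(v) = [[1.09, 2.18], [0.5, 1.01], [-0.82, -1.66]] + [[1.19, -0.59], [0.96, -0.48], [2.15, -1.07]]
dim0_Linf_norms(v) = [2.28, 2.73]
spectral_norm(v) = 3.26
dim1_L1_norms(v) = [3.87, 1.99, 4.06]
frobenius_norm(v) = 4.40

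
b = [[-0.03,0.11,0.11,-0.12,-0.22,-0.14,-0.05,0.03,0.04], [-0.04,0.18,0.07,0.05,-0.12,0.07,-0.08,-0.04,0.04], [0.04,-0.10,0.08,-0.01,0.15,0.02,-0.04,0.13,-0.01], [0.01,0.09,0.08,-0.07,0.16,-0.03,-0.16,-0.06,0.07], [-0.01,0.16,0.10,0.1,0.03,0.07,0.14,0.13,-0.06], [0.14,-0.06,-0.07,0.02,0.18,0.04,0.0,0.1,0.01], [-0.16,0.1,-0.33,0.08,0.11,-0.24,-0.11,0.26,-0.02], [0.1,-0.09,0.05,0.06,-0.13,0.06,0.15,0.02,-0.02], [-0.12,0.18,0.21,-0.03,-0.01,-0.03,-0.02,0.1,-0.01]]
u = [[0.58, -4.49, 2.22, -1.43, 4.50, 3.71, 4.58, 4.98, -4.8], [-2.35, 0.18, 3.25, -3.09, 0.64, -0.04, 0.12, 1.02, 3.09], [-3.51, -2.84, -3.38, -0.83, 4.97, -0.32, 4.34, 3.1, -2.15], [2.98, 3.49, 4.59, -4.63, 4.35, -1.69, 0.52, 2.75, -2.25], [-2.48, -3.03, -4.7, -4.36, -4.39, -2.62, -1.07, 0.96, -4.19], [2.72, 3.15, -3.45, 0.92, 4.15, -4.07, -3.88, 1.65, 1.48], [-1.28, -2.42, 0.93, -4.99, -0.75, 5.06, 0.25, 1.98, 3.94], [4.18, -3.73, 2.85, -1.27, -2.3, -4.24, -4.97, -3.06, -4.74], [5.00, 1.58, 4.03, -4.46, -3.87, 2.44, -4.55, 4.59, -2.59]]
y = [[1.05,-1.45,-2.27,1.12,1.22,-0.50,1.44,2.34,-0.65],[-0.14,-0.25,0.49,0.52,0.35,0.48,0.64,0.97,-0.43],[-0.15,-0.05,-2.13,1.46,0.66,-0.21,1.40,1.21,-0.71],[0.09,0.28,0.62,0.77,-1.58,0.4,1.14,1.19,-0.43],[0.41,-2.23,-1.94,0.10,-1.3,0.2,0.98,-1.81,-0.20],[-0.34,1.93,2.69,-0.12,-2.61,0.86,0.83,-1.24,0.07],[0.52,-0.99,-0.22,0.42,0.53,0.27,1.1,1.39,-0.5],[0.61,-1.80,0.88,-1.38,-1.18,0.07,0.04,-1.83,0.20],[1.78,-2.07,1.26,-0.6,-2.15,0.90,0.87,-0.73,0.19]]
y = u @ b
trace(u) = -21.11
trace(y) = -1.54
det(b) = -0.00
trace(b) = 0.13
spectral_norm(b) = 0.58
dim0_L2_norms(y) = [2.29, 4.41, 4.87, 2.59, 4.4, 1.53, 3.06, 4.46, 1.29]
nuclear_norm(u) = 75.92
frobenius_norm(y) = 10.38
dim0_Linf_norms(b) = [0.16, 0.18, 0.33, 0.12, 0.22, 0.24, 0.16, 0.26, 0.07]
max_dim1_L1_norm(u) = 33.11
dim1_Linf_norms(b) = [0.22, 0.18, 0.15, 0.16, 0.16, 0.18, 0.33, 0.15, 0.21]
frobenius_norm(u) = 29.57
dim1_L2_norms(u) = [11.41, 6.06, 9.51, 9.91, 10.11, 9.16, 8.88, 11.0, 11.53]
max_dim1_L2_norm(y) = 4.57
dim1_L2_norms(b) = [0.34, 0.27, 0.24, 0.28, 0.3, 0.27, 0.55, 0.26, 0.32]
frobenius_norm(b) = 0.98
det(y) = -0.24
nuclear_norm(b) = 2.37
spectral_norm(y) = 7.14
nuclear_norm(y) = 21.98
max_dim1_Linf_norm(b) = 0.33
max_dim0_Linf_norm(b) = 0.33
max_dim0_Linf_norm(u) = 5.06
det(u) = 3899351.23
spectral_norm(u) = 15.38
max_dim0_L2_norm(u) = 11.03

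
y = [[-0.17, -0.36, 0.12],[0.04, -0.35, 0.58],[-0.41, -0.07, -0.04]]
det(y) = 0.06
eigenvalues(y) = [(-0.37+0.43j), (-0.37-0.43j), (0.18+0j)]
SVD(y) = [[-0.45, 0.43, -0.78],  [-0.89, -0.29, 0.36],  [-0.07, 0.86, 0.51]] @ diag([0.7456163245346261, 0.47432113237850393, 0.1645471360025717]) @ [[0.10,0.64,-0.76], [-0.92,-0.24,-0.32], [-0.39,0.73,0.57]]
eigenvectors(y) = [[0.34+0.43j, (0.34-0.43j), (-0.45+0j)],  [(0.69+0j), (0.69-0j), 0.64+0.00j],  [-0.05+0.47j, -0.05-0.47j, (0.62+0j)]]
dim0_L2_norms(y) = [0.45, 0.51, 0.59]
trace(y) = -0.56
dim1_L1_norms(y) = [0.65, 0.97, 0.52]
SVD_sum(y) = [[-0.03,-0.22,0.26], [-0.06,-0.43,0.5], [-0.01,-0.03,0.04]] + [[-0.19,-0.05,-0.06], [0.13,0.03,0.04], [-0.37,-0.10,-0.13]] + [[0.05, -0.09, -0.07], [-0.02, 0.04, 0.03], [-0.03, 0.06, 0.05]]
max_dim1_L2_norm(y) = 0.68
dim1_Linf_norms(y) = [0.36, 0.58, 0.41]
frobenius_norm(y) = 0.90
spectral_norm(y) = 0.75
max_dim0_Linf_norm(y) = 0.58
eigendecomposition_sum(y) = [[(-0.11+0.15j), -0.16-0.07j, (0.09+0.19j)], [(0.06+0.23j), (-0.2+0.1j), 0.25+0.06j], [-0.16+0.03j, (-0.06-0.14j), -0.06+0.17j]] + [[(-0.11-0.15j), -0.16+0.07j, 0.09-0.19j],  [0.06-0.23j, (-0.2-0.1j), (0.25-0.06j)],  [(-0.16-0.03j), (-0.06+0.14j), -0.06-0.17j]] + [[(0.06-0j), -0.03-0.00j, (-0.05+0j)], [(-0.09+0j), 0.05+0.00j, (0.08-0j)], [(-0.08+0j), 0.05+0.00j, 0.08-0.00j]]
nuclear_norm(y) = 1.38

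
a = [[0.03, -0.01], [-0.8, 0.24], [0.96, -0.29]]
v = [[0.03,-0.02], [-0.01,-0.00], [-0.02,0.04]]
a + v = [[0.06, -0.03], [-0.81, 0.24], [0.94, -0.25]]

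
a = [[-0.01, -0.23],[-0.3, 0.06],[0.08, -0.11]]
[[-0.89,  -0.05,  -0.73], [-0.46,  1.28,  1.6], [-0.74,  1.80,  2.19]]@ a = [[-0.03, 0.28], [-0.25, 0.01], [-0.36, 0.04]]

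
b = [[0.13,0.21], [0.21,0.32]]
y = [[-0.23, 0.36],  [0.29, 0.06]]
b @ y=[[0.03, 0.06], [0.04, 0.09]]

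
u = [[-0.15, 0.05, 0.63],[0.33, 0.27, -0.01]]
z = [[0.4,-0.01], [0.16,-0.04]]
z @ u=[[-0.06,0.02,0.25],[-0.04,-0.0,0.1]]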